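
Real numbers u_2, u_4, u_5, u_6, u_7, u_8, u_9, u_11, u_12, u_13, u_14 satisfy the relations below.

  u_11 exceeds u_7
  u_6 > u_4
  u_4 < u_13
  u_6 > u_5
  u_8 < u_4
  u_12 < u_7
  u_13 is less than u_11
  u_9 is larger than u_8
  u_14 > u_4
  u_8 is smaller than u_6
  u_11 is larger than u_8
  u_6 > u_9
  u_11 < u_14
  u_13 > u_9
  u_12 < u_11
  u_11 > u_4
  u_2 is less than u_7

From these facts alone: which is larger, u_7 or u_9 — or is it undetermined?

Following every chain through u_7: above u_7 we get u_11, u_14; below u_7 we get u_2, u_12.
u_9 is not reached, and no chain runs the other way from u_9 to u_7.
So the given relations leave the order of u_7 and u_9 undetermined.

undetermined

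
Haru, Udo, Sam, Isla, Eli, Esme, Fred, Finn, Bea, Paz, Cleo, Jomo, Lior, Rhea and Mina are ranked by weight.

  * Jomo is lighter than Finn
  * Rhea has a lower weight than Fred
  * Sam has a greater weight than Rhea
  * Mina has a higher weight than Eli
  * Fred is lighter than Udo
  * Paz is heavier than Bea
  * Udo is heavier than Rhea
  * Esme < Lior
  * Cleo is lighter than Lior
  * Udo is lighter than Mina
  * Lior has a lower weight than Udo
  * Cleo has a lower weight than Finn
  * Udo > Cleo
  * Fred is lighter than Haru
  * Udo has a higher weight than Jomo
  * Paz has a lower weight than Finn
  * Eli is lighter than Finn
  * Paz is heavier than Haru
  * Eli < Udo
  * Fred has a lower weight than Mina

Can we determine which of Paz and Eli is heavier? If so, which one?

undetermined

Following every chain through Eli: above Eli we get Udo, Mina, Finn.
Paz is not reached, and no chain runs the other way from Paz to Eli.
So the given relations leave the order of Eli and Paz undetermined.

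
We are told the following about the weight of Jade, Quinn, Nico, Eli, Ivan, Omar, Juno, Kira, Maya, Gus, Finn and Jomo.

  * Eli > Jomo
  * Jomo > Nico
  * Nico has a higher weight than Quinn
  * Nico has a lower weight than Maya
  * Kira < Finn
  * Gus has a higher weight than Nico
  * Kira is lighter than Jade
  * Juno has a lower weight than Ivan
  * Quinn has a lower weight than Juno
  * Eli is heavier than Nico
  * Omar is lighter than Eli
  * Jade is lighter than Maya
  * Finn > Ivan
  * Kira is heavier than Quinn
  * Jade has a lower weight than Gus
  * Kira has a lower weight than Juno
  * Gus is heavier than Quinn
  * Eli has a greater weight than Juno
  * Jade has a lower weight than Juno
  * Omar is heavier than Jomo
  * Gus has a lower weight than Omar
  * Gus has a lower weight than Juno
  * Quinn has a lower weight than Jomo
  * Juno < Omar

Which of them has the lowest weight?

Chaining upward from Quinn: directly above it, Nico, Jomo, Kira, Gus, Juno; then Jade, Omar, Ivan, Finn, Maya, Eli.
That covers every other element, and nothing is given below Quinn, so Quinn is the lowest weight.

Quinn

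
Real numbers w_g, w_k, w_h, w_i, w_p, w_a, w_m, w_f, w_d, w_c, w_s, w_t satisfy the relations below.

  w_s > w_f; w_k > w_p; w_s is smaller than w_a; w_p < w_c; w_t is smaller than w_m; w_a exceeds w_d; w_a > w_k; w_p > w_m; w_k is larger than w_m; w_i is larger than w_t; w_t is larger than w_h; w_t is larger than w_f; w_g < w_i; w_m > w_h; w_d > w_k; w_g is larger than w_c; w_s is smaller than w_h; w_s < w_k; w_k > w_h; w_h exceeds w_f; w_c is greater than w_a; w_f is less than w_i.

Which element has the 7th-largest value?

w_p

The consecutive relations fix a unique order: w_f < w_s < w_h < w_t < w_m < w_p < w_k < w_d < w_a < w_c < w_g < w_i.
Counting 7 from the largest end gives w_p.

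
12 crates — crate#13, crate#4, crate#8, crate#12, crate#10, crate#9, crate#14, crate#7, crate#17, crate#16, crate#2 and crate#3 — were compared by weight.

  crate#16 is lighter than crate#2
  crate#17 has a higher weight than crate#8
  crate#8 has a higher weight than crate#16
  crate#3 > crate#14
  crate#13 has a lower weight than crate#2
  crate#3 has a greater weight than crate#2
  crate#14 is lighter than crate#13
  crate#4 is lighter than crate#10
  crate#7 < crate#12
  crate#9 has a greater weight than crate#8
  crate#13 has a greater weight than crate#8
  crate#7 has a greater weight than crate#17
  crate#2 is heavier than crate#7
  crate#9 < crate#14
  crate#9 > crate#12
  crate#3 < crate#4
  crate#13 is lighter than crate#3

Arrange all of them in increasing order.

Each adjacent pair is fixed by a given relation: crate#16 < crate#8; crate#8 < crate#17; crate#17 < crate#7; crate#7 < crate#12; crate#12 < crate#9; crate#9 < crate#14; crate#14 < crate#13; crate#13 < crate#2; crate#2 < crate#3; crate#3 < crate#4; crate#4 < crate#10. Chaining them end to end gives the full order.

crate#16 < crate#8 < crate#17 < crate#7 < crate#12 < crate#9 < crate#14 < crate#13 < crate#2 < crate#3 < crate#4 < crate#10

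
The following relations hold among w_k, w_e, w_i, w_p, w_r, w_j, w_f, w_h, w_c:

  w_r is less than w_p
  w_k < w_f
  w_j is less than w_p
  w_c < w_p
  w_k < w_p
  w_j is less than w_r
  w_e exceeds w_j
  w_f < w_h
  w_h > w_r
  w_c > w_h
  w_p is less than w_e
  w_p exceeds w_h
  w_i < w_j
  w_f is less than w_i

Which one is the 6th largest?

w_j

Chaining the given pairs: w_k < w_f < w_i < w_j < w_r < w_h < w_c < w_p < w_e.
The 6th largest is w_j.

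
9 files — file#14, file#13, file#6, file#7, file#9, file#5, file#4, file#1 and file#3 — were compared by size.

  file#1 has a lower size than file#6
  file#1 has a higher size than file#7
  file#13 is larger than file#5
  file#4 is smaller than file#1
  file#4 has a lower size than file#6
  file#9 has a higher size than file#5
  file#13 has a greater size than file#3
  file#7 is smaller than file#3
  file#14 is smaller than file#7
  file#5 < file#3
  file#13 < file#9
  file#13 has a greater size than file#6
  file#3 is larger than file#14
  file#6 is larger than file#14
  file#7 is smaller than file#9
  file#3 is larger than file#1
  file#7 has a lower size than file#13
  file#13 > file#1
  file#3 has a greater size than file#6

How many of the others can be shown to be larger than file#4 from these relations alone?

5

Directly above file#4: file#1, file#6.
One step further: file#3, file#13 (4 so far).
One step further: file#9 (5 so far).
Nothing else is reachable above file#4; 5 in all.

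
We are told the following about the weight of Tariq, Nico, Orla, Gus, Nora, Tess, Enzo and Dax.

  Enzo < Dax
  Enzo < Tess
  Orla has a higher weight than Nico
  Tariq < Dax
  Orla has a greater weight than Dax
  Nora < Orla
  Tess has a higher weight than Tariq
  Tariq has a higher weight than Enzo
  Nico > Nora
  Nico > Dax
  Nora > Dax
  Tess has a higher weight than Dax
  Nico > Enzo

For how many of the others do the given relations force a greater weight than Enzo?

6

From Enzo the given relations immediately reach Tariq, Dax, Tess, Nico.
From those, Nora, Orla — 6 in total.
No other element is forced above Enzo by the given relations, so the count is 6.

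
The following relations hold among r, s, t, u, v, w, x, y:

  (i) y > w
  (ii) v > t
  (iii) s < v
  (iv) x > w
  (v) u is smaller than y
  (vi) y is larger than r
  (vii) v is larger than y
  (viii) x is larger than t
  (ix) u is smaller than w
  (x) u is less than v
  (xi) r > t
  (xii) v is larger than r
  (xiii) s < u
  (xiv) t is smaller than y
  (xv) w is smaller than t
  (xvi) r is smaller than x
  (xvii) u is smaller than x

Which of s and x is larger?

Following the relations from s: s < u < w < t < r < x.
So s < x; x is the larger of the two.

x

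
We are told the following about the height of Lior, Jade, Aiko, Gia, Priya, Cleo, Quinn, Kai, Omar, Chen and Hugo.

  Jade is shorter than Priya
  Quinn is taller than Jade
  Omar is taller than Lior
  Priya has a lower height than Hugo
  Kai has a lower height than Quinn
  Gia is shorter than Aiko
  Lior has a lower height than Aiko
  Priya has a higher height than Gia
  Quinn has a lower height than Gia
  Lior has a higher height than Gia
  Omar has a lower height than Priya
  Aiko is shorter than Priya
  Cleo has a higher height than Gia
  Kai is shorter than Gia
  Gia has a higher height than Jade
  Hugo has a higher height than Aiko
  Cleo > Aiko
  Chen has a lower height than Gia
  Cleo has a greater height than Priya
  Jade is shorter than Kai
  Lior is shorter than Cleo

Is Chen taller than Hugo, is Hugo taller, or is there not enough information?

Chen < Gia < Lior < Aiko < Priya < Hugo, by transitivity through Gia, Lior, Aiko, Priya.
So Hugo is taller.

Hugo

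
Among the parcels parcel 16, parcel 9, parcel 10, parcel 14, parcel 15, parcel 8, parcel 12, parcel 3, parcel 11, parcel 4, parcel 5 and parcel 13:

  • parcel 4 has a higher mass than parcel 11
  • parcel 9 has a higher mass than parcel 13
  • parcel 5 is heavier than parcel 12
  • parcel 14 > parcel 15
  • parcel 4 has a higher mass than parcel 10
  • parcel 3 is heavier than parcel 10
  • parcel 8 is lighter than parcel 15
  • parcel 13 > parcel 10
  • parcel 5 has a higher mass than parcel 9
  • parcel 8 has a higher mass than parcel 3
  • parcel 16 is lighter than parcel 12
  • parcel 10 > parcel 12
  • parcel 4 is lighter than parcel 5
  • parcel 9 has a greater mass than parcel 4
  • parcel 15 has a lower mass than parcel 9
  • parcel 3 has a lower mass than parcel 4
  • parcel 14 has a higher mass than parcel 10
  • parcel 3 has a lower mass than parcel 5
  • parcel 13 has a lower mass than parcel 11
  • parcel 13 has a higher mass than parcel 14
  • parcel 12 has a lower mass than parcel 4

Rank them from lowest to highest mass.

Nothing is placed below parcel 16, so it is least; from there parcel 16 < parcel 12; parcel 12 < parcel 10; parcel 10 < parcel 3; parcel 3 < parcel 8; parcel 8 < parcel 15; parcel 15 < parcel 14; parcel 14 < parcel 13; parcel 13 < parcel 11; parcel 11 < parcel 4; parcel 4 < parcel 9; parcel 9 < parcel 5, each given directly.

parcel 16 < parcel 12 < parcel 10 < parcel 3 < parcel 8 < parcel 15 < parcel 14 < parcel 13 < parcel 11 < parcel 4 < parcel 9 < parcel 5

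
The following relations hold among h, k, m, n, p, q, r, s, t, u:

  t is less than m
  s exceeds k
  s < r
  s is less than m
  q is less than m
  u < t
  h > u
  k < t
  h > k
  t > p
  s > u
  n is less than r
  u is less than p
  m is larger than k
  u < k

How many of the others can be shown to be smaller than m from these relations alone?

The elements the relations force below m are u, p, k, s, q, t — no chain reaches any other.
That is 6.

6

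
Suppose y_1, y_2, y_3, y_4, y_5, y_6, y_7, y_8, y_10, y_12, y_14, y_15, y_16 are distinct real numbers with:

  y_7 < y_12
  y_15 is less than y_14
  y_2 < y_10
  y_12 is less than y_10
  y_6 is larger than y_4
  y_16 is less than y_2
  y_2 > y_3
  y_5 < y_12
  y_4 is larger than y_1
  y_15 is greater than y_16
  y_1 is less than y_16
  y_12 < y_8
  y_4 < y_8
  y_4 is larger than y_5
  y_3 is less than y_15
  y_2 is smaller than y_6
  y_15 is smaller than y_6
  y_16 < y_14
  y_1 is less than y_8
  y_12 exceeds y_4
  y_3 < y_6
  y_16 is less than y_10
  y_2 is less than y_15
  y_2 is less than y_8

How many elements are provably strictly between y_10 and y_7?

Chaining upward from y_7 reaches: y_12, y_8.
Chaining downward from y_10 reaches: y_1, y_16, y_3, y_2, y_5, y_4, y_12.
Strictly between y_7 and y_10 are those in both lists: y_12 — 1 element.

1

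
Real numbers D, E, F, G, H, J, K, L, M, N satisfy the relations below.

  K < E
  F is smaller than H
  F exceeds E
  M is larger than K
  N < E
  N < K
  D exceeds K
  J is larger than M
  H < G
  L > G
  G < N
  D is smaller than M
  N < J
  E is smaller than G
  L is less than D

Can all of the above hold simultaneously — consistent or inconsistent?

inconsistent

We have G < N stated directly, yet also N < K < E < F < H < G by chaining the others — so N < G. Contradiction.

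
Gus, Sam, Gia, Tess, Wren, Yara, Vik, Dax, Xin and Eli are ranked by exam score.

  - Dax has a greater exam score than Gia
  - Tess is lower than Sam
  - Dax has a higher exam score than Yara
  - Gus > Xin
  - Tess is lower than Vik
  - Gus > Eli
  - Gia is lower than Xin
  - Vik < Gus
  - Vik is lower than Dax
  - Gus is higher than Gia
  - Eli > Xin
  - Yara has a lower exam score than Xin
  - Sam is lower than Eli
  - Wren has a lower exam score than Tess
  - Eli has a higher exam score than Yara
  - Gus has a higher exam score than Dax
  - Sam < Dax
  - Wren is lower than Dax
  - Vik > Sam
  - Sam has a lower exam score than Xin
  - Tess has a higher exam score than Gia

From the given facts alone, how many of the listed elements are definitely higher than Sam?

5

Directly above Sam: Vik, Xin, Eli, Dax.
One step further: Gus (5 so far).
No other element is forced above Sam by the given relations, so the count is 5.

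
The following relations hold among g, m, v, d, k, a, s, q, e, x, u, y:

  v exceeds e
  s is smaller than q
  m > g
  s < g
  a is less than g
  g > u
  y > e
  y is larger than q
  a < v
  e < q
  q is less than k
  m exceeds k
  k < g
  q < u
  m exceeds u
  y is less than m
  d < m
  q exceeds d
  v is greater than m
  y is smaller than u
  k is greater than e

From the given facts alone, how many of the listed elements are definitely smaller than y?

Directly below y: e, q.
One step further: d, s (4 so far).
No other element is forced below y by the given relations, so the count is 4.

4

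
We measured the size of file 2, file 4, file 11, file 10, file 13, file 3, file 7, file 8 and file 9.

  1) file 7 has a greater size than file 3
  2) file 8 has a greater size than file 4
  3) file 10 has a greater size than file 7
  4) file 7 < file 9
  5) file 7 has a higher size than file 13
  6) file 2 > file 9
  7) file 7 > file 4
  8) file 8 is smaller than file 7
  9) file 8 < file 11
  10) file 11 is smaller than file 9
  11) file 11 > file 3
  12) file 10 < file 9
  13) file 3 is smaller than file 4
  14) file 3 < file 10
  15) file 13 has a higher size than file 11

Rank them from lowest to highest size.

Each adjacent pair is fixed by a given relation: file 3 < file 4; file 4 < file 8; file 8 < file 11; file 11 < file 13; file 13 < file 7; file 7 < file 10; file 10 < file 9; file 9 < file 2. Chaining them end to end gives the full order.

file 3 < file 4 < file 8 < file 11 < file 13 < file 7 < file 10 < file 9 < file 2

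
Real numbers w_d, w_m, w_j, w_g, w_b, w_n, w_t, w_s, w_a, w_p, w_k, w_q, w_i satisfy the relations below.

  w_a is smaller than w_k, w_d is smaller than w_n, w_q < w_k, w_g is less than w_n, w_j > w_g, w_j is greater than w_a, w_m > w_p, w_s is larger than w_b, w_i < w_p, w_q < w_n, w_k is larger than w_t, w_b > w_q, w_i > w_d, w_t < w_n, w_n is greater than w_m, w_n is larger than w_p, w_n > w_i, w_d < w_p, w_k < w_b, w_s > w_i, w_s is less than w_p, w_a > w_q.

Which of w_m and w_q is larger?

w_q < w_k and w_k < w_b give w_q < w_b.
With w_b < w_s: w_q < w_k < w_b < w_s.
Then w_s < w_p extends the chain to w_p.
Then w_p < w_m extends the chain to w_m.
So w_q < w_m; w_m is the larger of the two.

w_m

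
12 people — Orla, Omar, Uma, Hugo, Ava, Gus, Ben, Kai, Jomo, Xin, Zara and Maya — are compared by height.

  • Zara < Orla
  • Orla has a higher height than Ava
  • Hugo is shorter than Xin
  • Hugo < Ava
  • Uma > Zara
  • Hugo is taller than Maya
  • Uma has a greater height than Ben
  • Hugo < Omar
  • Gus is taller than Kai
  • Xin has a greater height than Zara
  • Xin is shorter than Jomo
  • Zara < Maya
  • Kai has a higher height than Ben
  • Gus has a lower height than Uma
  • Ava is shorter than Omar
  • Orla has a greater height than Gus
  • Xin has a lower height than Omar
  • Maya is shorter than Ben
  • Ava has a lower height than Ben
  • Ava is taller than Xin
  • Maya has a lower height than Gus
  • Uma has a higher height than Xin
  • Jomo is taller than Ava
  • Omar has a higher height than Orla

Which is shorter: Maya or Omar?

Maya

Following the relations from Maya: Maya < Hugo < Xin < Ava < Ben < Kai < Gus < Orla < Omar.
So Maya < Omar; Maya is the shorter of the two.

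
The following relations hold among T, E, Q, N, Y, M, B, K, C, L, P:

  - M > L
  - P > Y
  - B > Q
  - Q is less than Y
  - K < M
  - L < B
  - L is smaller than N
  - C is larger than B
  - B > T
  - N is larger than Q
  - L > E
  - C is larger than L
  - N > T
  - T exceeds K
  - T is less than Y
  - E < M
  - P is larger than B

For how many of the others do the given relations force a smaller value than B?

Directly below B: Q, L, T.
One step further: E, K (5 so far).
No other element is forced below B by the given relations, so the count is 5.

5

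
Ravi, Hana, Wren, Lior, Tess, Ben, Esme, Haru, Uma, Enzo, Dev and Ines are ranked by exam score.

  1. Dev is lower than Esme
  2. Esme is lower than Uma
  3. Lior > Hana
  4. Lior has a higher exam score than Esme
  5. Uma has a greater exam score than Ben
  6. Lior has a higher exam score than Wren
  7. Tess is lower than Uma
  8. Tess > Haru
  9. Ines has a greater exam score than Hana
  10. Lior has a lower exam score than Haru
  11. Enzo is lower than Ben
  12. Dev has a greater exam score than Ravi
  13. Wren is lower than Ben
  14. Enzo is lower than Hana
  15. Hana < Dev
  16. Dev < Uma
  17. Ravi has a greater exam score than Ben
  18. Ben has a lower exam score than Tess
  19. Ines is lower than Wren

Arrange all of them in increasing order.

Enzo < Hana < Ines < Wren < Ben < Ravi < Dev < Esme < Lior < Haru < Tess < Uma

Nothing is placed below Enzo, so it is least; from there Enzo < Hana; Hana < Ines; Ines < Wren; Wren < Ben; Ben < Ravi; Ravi < Dev; Dev < Esme; Esme < Lior; Lior < Haru; Haru < Tess; Tess < Uma, each given directly.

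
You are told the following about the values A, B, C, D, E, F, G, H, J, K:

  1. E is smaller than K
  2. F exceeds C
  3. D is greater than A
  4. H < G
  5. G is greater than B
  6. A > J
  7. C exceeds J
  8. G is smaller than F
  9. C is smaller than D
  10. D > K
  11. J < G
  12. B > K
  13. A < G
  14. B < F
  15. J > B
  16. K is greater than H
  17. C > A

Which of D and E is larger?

D

E < K and K < B give E < B.
Then B < J extends the chain to J.
Then J < A extends the chain to A.
With A < C: E < K < B < J < A < C.
Then C < D extends the chain to D.
So E < D; D is the larger of the two.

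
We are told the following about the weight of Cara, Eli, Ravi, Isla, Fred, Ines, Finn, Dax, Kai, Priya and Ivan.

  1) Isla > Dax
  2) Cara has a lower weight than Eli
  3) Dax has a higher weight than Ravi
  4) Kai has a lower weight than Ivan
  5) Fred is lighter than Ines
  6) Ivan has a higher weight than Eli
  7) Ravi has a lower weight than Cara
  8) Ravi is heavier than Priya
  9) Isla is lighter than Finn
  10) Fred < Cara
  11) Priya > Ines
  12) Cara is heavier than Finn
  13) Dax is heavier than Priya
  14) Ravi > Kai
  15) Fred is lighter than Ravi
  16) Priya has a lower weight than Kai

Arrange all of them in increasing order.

Fred < Ines < Priya < Kai < Ravi < Dax < Isla < Finn < Cara < Eli < Ivan

The consecutive links are each given: Fred < Ines; Ines < Priya; Priya < Kai; Kai < Ravi; Ravi < Dax; Dax < Isla; Isla < Finn; Finn < Cara; Cara < Eli; Eli < Ivan.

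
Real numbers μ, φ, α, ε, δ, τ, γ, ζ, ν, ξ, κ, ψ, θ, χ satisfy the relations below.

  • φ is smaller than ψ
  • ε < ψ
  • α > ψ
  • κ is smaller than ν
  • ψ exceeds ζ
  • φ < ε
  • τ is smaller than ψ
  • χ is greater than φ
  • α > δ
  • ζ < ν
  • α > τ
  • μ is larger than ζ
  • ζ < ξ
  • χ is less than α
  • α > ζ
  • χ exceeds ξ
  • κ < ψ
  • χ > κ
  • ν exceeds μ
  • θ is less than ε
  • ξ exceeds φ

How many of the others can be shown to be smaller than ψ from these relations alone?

6

The elements the relations force below ψ are φ, ζ, θ, κ, τ, ε — no chain reaches any other.
That is 6.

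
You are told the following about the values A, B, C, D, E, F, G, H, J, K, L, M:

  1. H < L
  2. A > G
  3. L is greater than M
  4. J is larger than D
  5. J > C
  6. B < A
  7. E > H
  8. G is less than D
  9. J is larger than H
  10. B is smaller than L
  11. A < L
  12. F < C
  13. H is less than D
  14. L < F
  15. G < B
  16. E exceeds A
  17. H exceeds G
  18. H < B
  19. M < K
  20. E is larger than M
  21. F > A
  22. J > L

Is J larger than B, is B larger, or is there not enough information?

Chaining the given relations: B < A < L < F < C < J.
So J is larger.

J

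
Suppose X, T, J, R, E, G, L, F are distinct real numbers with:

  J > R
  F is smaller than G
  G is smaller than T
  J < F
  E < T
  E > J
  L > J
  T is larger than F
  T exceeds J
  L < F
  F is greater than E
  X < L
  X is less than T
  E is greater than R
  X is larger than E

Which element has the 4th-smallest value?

X

Chaining the given pairs: R < J < E < X < L < F < G < T.
Counting 4 from the smallest end gives X.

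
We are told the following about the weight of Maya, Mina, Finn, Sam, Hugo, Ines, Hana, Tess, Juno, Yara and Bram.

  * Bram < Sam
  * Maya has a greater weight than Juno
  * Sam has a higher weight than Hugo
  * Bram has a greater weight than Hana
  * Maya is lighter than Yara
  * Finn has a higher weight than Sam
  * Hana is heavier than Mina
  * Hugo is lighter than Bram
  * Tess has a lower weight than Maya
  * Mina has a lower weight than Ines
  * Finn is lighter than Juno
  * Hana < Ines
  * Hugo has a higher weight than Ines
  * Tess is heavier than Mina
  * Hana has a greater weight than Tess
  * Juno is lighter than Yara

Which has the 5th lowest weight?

Chaining the given pairs: Mina < Tess < Hana < Ines < Hugo < Bram < Sam < Finn < Juno < Maya < Yara.
The 5th smallest is Hugo.

Hugo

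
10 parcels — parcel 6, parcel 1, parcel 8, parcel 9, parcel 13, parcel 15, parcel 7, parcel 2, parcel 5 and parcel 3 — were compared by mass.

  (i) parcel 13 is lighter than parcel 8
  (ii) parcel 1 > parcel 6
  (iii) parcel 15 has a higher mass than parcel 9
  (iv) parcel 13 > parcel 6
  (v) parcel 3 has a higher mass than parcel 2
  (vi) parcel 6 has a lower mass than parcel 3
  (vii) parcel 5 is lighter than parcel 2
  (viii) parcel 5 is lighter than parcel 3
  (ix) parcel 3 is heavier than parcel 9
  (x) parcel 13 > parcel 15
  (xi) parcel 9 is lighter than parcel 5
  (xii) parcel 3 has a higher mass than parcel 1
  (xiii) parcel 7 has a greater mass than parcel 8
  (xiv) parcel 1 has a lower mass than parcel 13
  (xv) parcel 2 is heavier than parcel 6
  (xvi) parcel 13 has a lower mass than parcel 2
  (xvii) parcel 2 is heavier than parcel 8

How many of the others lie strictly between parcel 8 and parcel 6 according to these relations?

The relations place parcel 6 below parcel 8. An element lies strictly between them when it is forced above parcel 6 and also forced below parcel 8.
Above parcel 6: {parcel 1, parcel 13, parcel 2, parcel 7, parcel 3}. Below parcel 8: {parcel 9, parcel 15, parcel 1, parcel 13}.
Intersection: {parcel 1, parcel 13} — 2.

2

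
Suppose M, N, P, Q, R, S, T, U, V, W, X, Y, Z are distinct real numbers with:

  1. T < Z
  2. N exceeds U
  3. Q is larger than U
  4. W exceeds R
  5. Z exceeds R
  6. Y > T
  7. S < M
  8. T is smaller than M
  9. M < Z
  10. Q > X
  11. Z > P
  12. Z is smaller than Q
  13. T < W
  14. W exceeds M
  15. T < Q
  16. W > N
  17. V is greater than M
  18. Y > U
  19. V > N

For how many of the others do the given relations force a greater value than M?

Directly above M: W, Z, V.
One step further: Q (4 so far).
No other element is forced above M by the given relations, so the count is 4.

4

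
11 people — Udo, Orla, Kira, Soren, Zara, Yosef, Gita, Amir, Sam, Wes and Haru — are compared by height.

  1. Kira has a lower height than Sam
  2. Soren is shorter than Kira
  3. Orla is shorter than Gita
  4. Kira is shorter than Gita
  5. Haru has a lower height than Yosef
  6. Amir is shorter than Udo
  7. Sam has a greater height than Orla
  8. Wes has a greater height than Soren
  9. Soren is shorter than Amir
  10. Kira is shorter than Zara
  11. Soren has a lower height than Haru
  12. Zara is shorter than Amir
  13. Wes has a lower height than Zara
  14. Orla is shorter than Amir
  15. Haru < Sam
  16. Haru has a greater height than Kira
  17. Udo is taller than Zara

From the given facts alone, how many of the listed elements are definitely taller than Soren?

Directly above Soren: Kira, Wes, Haru, Amir.
One step further: Zara, Gita, Yosef, Udo, Sam (9 so far).
Nothing else is reachable above Soren; 9 in all.

9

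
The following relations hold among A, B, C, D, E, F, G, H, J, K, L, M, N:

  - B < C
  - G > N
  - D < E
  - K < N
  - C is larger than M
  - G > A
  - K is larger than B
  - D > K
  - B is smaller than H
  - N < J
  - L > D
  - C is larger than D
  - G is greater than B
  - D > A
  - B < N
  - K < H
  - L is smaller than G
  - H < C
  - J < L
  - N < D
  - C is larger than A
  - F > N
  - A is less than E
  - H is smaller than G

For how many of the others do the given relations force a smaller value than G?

From G the given relations immediately reach B, H, A, N, L.
From those, K, D, J — 8 in total.
Nothing else is reachable below G; 8 in all.

8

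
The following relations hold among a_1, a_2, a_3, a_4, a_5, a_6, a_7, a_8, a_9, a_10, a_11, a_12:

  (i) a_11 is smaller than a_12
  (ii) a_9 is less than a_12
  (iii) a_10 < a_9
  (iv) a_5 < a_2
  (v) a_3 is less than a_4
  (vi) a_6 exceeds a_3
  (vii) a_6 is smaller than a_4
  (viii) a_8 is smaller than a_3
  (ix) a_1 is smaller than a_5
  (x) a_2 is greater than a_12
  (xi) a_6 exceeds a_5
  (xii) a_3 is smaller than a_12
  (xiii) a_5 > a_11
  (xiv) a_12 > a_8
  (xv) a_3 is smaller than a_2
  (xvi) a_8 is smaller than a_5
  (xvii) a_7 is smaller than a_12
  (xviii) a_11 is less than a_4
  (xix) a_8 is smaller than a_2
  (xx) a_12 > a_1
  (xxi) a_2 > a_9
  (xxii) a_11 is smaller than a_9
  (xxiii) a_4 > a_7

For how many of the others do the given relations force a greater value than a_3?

From a_3 the given relations immediately reach a_12, a_2, a_6, a_4.
Nothing else is reachable above a_3; 4 in all.

4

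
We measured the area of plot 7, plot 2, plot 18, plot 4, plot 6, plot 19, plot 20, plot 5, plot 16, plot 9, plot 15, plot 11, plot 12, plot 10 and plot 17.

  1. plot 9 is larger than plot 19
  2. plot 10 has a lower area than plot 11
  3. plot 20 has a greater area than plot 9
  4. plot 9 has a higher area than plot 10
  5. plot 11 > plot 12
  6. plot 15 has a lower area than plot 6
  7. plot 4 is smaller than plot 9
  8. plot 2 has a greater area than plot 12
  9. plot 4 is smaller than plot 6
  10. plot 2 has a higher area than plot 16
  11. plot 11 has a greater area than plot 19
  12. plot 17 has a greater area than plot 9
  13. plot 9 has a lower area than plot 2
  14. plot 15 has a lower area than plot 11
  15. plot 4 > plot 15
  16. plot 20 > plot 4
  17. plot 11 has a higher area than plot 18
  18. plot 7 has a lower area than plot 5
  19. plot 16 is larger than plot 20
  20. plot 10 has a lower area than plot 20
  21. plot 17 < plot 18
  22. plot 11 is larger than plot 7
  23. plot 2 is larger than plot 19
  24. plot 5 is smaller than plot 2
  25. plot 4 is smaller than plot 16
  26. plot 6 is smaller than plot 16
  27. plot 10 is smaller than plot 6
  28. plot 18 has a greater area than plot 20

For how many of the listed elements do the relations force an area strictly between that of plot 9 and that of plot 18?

The relations place plot 9 below plot 18. An element lies strictly between them when it is forced above plot 9 and also forced below plot 18.
Above plot 9: {plot 20, plot 17, plot 11, plot 16, plot 2}. Below plot 18: {plot 15, plot 10, plot 4, plot 19, plot 20, plot 17}.
Intersection: {plot 20, plot 17} — 2.

2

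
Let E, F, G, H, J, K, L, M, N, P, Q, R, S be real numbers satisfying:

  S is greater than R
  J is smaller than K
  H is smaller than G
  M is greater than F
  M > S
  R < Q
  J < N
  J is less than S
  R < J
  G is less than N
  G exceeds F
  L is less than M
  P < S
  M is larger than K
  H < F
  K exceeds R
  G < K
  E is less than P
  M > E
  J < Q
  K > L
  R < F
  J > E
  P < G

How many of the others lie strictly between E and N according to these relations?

3

Chaining upward from E reaches: P, J, Q, G, S, K, M.
Chaining downward from N reaches: P, R, J, H, F, G.
Strictly between E and N are those in both lists: P, J, G — 3 elements.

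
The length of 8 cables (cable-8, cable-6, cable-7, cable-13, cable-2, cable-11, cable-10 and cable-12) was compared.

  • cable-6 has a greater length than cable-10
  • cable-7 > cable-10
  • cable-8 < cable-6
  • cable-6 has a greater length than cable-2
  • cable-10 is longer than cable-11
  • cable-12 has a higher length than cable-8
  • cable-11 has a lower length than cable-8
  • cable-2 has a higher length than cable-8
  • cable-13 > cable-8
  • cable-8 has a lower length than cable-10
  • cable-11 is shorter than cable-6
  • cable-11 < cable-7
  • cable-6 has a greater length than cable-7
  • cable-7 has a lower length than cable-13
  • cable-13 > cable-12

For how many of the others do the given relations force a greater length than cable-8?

The elements the relations force above cable-8 are cable-2, cable-12, cable-10, cable-7, cable-6, cable-13 — no chain reaches any other.
That is 6.

6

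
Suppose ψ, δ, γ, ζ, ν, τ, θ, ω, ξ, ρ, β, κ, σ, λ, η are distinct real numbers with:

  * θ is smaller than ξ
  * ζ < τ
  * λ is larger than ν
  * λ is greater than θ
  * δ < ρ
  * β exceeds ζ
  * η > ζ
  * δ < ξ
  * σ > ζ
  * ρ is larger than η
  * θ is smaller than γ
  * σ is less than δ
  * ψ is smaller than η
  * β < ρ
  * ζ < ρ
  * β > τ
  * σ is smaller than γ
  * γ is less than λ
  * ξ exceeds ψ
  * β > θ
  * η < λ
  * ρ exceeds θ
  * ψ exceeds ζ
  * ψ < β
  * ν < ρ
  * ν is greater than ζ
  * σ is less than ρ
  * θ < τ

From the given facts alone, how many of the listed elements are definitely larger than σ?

5

Directly above σ: γ, δ, ρ.
One step further: λ, ξ (5 so far).
No other element is forced above σ by the given relations, so the count is 5.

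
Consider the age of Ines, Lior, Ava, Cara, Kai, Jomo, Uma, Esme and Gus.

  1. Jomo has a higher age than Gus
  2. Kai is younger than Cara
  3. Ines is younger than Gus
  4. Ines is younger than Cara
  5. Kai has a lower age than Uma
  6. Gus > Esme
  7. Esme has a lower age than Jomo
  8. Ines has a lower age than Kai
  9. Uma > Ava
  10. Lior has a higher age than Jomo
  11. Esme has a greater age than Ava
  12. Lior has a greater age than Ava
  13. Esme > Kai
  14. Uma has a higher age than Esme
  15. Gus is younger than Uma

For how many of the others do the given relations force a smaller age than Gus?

4

Directly below Gus: Ines, Esme.
One step further: Ava, Kai (4 so far).
No other element is forced below Gus by the given relations, so the count is 4.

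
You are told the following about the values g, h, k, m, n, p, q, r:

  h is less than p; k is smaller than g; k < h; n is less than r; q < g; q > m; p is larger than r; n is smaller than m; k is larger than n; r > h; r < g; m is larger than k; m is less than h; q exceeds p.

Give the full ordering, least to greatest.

n < k < m < h < r < p < q < g

The consecutive links are each given: n < k; k < m; m < h; h < r; r < p; p < q; q < g.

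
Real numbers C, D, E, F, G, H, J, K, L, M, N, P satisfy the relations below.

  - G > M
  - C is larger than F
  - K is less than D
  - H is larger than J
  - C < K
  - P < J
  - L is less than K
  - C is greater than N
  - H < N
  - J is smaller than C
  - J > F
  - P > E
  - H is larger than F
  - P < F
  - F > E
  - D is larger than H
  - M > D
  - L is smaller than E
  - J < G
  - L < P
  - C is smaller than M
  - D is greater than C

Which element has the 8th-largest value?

J

Piecing the relations together gives one ordering: L < E < P < F < J < H < N < C < K < D < M < G.
The 8th largest is J.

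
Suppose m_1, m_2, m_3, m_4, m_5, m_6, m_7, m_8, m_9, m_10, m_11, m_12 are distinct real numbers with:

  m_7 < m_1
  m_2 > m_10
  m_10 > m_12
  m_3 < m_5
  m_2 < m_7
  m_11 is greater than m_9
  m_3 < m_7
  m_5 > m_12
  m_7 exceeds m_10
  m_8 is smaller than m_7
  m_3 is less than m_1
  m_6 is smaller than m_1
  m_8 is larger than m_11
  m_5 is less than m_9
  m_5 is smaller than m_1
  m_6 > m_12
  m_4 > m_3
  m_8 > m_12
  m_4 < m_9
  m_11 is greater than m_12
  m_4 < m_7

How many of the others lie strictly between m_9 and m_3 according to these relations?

2

Chaining upward from m_3 reaches: m_5, m_4, m_11, m_8, m_7, m_1.
Chaining downward from m_9 reaches: m_12, m_5, m_4.
Strictly between m_3 and m_9 are those in both lists: m_5, m_4 — 2 elements.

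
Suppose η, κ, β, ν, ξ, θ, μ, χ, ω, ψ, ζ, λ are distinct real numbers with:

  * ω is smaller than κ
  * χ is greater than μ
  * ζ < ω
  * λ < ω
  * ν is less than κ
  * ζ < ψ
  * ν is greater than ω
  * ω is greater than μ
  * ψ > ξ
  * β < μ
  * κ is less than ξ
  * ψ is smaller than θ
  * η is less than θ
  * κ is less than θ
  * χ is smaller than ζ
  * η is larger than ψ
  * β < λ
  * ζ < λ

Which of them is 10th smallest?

Piecing the relations together gives one ordering: β < μ < χ < ζ < λ < ω < ν < κ < ξ < ψ < η < θ.
Counting 10 from the smallest end gives ψ.

ψ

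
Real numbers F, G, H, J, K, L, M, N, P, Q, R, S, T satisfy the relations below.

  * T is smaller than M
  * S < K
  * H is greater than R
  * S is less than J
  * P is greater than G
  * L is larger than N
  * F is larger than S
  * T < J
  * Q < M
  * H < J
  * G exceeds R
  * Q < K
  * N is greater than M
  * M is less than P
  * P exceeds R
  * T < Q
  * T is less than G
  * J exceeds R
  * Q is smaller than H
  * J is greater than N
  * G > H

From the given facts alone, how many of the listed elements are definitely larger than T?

From T the given relations immediately reach Q, M, G, J.
From those, H, N, P, K — 8 in total.
From those, L — 9 in total.
No other element is forced above T by the given relations, so the count is 9.

9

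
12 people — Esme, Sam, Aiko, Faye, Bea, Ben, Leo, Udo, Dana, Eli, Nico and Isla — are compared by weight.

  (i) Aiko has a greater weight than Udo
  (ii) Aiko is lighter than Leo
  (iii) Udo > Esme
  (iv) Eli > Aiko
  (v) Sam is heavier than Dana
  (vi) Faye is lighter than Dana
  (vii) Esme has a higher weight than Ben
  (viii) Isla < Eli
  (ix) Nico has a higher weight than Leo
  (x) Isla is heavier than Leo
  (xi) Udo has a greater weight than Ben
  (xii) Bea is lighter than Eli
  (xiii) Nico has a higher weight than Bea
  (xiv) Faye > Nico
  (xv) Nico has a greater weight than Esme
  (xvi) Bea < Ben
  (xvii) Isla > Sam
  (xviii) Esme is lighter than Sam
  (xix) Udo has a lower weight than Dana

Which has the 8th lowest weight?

The consecutive relations fix a unique order: Bea < Ben < Esme < Udo < Aiko < Leo < Nico < Faye < Dana < Sam < Isla < Eli.
The 8th smallest is Faye.

Faye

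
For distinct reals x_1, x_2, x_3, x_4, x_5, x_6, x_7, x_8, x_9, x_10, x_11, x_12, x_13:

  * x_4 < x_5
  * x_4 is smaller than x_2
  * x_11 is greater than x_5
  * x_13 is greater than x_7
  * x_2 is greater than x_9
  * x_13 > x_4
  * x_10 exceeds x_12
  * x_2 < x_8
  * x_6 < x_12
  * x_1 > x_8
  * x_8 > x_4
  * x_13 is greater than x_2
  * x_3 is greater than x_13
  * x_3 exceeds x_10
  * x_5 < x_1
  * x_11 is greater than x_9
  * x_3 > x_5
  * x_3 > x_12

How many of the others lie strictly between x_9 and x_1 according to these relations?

Chaining upward from x_9 reaches: x_2, x_13, x_11, x_8, x_3.
Chaining downward from x_1 reaches: x_4, x_5, x_2, x_8.
Strictly between x_9 and x_1 are those in both lists: x_2, x_8 — 2 elements.

2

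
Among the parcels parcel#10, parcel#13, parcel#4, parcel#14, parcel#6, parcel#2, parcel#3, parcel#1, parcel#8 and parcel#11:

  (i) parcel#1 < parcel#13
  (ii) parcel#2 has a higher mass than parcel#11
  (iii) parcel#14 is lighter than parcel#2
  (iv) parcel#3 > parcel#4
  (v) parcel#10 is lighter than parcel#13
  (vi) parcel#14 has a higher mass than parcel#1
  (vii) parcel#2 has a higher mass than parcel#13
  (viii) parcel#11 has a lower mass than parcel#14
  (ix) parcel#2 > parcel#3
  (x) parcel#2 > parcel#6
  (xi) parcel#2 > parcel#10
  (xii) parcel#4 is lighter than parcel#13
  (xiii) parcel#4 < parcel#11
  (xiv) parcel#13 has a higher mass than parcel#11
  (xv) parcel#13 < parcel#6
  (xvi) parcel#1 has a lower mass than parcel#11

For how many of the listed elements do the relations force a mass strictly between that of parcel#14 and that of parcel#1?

1

Chaining upward from parcel#1 reaches: parcel#11, parcel#13, parcel#6, parcel#2.
Chaining downward from parcel#14 reaches: parcel#4, parcel#11.
Strictly between parcel#1 and parcel#14 are those in both lists: parcel#11 — 1 element.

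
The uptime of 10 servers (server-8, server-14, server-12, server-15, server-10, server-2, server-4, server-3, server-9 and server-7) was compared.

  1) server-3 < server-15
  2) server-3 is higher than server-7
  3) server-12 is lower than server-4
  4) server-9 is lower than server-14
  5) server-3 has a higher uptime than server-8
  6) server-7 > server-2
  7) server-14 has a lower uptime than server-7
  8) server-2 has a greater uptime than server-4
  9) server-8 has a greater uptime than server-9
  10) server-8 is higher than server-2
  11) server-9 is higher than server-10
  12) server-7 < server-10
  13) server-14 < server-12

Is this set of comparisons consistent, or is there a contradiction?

We have server-9 < server-14 stated directly, yet also server-14 < server-12 < server-4 < server-2 < server-7 < server-10 < server-9 by chaining the others — so server-14 < server-9. Contradiction.

inconsistent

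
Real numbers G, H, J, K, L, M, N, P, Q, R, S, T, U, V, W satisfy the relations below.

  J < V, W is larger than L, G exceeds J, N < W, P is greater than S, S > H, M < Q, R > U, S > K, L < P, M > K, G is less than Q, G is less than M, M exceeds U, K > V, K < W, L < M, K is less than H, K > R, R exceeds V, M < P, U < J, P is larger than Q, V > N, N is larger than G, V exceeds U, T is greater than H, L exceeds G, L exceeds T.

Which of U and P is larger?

Chaining the given relations: U < J < G < N < V < R < K < H < T < L < M < Q < P.
So U < P; P is the larger of the two.

P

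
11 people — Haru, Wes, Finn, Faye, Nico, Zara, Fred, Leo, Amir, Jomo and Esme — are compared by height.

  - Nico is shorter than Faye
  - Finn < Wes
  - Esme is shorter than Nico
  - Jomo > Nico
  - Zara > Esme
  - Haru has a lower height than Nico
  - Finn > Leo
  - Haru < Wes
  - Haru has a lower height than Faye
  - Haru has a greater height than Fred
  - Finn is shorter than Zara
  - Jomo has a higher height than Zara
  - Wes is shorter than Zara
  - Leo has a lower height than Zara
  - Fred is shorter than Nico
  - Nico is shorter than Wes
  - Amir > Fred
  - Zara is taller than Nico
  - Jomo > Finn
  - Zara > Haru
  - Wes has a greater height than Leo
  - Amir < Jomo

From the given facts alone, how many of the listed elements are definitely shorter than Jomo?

From Jomo the given relations immediately reach Finn, Nico, Zara, Amir.
From those, Fred, Leo, Haru, Esme, Wes — 9 in total.
No other element is forced below Jomo by the given relations, so the count is 9.

9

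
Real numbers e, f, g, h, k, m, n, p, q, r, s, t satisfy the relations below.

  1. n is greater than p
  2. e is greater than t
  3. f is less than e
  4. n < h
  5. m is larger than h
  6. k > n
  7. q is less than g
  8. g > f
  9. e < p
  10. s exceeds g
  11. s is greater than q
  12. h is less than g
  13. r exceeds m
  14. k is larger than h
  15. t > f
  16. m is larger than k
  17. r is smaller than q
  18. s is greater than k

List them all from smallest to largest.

Each adjacent pair is fixed by a given relation: f < t; t < e; e < p; p < n; n < h; h < k; k < m; m < r; r < q; q < g; g < s. Chaining them end to end gives the full order.

f < t < e < p < n < h < k < m < r < q < g < s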